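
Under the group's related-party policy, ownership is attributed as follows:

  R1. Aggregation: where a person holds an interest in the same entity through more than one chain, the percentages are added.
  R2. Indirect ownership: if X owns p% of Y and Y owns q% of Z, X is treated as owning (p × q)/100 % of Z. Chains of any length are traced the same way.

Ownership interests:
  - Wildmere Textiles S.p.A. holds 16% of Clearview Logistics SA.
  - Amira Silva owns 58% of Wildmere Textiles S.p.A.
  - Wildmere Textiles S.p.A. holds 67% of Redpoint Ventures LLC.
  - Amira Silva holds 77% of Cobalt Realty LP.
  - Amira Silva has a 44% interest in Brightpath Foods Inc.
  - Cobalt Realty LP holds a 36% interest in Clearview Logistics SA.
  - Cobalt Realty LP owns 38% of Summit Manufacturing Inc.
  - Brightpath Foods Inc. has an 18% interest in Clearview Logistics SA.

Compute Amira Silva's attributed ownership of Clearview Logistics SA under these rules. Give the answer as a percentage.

Chain via Cobalt Realty LP (R2): 77% × 36% = 27.72% of Clearview Logistics SA.
Chain via Wildmere Textiles S.p.A. (R2): 58% × 16% = 9.28% of Clearview Logistics SA.
Chain via Brightpath Foods Inc. (R2): 44% × 18% = 7.92% of Clearview Logistics SA.
Aggregating (R1): 27.72% + 9.28% + 7.92% = 44.92%.

44.92%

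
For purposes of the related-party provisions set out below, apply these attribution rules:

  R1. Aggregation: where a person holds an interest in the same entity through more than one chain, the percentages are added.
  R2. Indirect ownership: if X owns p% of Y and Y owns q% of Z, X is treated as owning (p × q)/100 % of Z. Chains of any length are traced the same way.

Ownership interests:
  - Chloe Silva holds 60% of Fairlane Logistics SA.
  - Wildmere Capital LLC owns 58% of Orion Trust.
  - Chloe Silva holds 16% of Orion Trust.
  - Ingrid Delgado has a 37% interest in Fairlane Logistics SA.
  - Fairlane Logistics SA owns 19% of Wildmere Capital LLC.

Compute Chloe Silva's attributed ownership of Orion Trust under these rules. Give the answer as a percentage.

Chain via Fairlane Logistics SA → Wildmere Capital LLC (R2): 60% × 19% × 58% = 6.612% of Orion Trust.
Direct interest in Orion Trust: 16%.
Aggregating (R1): 6.612% + 16% = 22.612%.

22.612%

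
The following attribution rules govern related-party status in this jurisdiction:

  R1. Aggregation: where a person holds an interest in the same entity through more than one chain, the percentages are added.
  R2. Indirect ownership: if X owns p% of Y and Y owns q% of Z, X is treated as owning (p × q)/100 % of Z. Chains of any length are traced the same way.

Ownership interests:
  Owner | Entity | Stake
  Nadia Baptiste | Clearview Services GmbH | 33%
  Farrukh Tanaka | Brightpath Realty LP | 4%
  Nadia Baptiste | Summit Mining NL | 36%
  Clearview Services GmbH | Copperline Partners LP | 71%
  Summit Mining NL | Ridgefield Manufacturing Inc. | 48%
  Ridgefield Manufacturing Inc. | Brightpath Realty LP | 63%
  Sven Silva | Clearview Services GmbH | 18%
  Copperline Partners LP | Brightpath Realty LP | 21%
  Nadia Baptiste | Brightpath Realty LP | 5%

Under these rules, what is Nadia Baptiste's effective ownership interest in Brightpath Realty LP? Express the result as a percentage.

20.8067%

Chain via Clearview Services GmbH → Copperline Partners LP (R2): 33% × 71% × 21% = 4.9203% of Brightpath Realty LP.
Chain via Summit Mining NL → Ridgefield Manufacturing Inc. (R2): 36% × 48% × 63% = 10.8864% of Brightpath Realty LP.
Direct interest in Brightpath Realty LP: 5%.
Aggregating (R1): 4.9203% + 10.8864% + 5% = 20.8067%.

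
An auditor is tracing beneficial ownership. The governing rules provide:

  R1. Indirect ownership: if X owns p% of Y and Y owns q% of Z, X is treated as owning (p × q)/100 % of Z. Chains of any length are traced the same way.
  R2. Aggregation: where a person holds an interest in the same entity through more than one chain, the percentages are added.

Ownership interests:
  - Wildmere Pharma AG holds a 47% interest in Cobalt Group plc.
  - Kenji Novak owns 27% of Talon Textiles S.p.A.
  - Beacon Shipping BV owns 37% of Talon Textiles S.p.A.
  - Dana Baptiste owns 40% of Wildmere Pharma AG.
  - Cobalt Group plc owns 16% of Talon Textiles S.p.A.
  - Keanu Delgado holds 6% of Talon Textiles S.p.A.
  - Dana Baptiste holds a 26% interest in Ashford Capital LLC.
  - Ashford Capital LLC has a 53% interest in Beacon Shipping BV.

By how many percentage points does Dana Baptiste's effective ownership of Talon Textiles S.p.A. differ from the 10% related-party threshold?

1.8934

Chain via Wildmere Pharma AG → Cobalt Group plc (R1): 40% × 47% × 16% = 3.008% of Talon Textiles S.p.A.
Chain via Ashford Capital LLC → Beacon Shipping BV (R1): 26% × 53% × 37% = 5.0986% of Talon Textiles S.p.A.
Aggregating (R2): 3.008% + 5.0986% = 8.1066%.
8.1066% falls short of the 10% threshold by 1.8934 percentage points.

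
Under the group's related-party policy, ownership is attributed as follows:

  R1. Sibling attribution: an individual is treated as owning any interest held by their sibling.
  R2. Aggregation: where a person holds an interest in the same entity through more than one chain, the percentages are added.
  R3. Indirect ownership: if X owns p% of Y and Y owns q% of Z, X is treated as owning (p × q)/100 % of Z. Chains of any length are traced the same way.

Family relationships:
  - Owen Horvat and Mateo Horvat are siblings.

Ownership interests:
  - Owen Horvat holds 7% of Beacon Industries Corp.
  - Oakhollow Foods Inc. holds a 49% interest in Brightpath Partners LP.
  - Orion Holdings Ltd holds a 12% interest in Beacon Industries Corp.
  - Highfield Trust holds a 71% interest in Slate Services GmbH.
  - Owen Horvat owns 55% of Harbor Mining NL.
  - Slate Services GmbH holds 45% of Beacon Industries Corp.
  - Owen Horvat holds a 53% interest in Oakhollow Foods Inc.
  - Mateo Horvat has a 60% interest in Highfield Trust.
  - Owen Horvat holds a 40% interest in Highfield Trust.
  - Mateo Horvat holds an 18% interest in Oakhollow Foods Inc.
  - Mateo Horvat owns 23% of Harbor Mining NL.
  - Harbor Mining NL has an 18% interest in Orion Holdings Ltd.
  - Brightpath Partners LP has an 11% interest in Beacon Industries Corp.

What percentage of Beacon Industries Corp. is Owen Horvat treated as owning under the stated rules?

By sibling attribution (R1), Owen Horvat is treated as also owning Mateo Horvat's interest in Highfield Trust, giving 40% + 60% = 100%.
By sibling attribution (R1), Owen Horvat is treated as also owning Mateo Horvat's interest in Oakhollow Foods Inc, giving 53% + 18% = 71%.
By sibling attribution (R1), Owen Horvat is treated as also owning Mateo Horvat's interest in Harbor Mining NL, giving 55% + 23% = 78%.
Chain via Highfield Trust → Slate Services GmbH (R3): 100% × 71% × 45% = 31.95% of Beacon Industries Corp.
Chain via Oakhollow Foods Inc. → Brightpath Partners LP (R3): 71% × 49% × 11% = 3.8269% of Beacon Industries Corp.
Chain via Harbor Mining NL → Orion Holdings Ltd (R3): 78% × 18% × 12% = 1.6848% of Beacon Industries Corp.
Direct interest in Beacon Industries Corp: 7%.
Aggregating (R2): 31.95% + 3.8269% + 1.6848% + 7% = 44.4617%.

44.4617%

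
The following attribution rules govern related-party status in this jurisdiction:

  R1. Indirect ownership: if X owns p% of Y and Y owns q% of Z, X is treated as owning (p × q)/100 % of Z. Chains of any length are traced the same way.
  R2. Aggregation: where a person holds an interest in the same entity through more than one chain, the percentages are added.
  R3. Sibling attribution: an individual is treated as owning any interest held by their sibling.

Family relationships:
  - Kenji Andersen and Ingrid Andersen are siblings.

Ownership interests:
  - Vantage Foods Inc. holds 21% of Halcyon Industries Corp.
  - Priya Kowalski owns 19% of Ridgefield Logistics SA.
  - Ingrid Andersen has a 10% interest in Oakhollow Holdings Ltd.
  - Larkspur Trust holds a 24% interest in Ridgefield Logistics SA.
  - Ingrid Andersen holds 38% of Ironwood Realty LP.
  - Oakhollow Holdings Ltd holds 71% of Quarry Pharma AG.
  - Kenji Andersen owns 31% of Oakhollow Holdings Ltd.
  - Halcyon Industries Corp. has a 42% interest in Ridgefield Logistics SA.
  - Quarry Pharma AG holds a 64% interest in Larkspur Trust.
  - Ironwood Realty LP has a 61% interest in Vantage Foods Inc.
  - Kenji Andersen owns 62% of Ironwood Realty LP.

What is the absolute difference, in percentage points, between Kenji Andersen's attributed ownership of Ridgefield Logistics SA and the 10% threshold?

By sibling attribution (R3), Kenji Andersen is treated as also owning Ingrid Andersen's interest in Oakhollow Holdings Ltd, giving 31% + 10% = 41%.
By sibling attribution (R3), Kenji Andersen is treated as also owning Ingrid Andersen's interest in Ironwood Realty LP, giving 62% + 38% = 100%.
Chain via Oakhollow Holdings Ltd → Quarry Pharma AG → Larkspur Trust (R1): 41% × 71% × 64% × 24% = 4.471296% of Ridgefield Logistics SA.
Chain via Ironwood Realty LP → Vantage Foods Inc. → Halcyon Industries Corp. (R1): 100% × 61% × 21% × 42% = 5.3802% of Ridgefield Logistics SA.
Aggregating (R2): 4.471296% + 5.3802% = 9.851496%.
9.851496% falls short of the 10% threshold by 0.148504 percentage points.

0.148504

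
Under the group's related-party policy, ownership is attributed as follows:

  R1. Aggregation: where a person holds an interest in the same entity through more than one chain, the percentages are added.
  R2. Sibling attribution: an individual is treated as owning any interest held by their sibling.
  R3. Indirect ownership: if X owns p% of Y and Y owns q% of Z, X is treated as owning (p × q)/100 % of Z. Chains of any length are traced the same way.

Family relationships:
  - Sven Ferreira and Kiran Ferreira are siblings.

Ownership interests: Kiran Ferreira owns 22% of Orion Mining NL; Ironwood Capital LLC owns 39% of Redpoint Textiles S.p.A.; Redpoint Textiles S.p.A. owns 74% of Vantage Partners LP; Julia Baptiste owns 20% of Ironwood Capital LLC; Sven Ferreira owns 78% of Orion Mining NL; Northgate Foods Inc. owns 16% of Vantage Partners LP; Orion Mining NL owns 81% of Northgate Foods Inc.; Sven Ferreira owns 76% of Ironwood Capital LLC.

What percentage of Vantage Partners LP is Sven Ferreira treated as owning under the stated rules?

34.8936%

By sibling attribution (R2), Sven Ferreira is treated as also owning Kiran Ferreira's interest in Orion Mining NL, giving 78% + 22% = 100%.
Chain via Ironwood Capital LLC → Redpoint Textiles S.p.A. (R3): 76% × 39% × 74% = 21.9336% of Vantage Partners LP.
Chain via Orion Mining NL → Northgate Foods Inc. (R3): 100% × 81% × 16% = 12.96% of Vantage Partners LP.
Aggregating (R1): 21.9336% + 12.96% = 34.8936%.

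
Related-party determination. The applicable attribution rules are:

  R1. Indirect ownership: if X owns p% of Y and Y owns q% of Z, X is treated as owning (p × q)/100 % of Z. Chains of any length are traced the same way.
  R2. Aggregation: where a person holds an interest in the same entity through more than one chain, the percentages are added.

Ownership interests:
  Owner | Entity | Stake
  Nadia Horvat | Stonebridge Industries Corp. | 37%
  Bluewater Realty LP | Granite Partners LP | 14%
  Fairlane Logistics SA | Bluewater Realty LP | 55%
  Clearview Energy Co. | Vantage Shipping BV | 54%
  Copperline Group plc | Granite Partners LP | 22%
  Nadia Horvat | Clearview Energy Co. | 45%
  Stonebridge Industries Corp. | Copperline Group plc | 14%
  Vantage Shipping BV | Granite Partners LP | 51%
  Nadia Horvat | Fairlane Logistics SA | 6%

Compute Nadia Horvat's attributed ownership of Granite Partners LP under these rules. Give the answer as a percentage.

Chain via Stonebridge Industries Corp. → Copperline Group plc (R1): 37% × 14% × 22% = 1.1396% of Granite Partners LP.
Chain via Fairlane Logistics SA → Bluewater Realty LP (R1): 6% × 55% × 14% = 0.462% of Granite Partners LP.
Chain via Clearview Energy Co. → Vantage Shipping BV (R1): 45% × 54% × 51% = 12.393% of Granite Partners LP.
Aggregating (R2): 1.1396% + 0.462% + 12.393% = 13.9946%.

13.9946%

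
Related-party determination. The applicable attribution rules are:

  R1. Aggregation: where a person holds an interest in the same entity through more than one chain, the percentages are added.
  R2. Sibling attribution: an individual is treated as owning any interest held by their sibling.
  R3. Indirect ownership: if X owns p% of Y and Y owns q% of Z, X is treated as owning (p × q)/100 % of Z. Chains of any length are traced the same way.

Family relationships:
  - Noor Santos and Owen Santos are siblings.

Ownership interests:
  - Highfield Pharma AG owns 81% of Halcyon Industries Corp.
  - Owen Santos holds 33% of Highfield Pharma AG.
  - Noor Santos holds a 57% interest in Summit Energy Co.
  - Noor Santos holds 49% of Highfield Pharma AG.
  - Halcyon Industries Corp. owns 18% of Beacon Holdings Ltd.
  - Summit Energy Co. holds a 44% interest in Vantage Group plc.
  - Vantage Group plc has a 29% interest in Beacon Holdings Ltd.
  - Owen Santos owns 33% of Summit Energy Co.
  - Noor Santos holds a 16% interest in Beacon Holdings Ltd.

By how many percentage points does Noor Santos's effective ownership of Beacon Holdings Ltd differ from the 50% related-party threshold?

By sibling attribution (R2), Noor Santos is treated as also owning Owen Santos's interest in Highfield Pharma AG, giving 49% + 33% = 82%.
By sibling attribution (R2), Noor Santos is treated as also owning Owen Santos's interest in Summit Energy Co, giving 57% + 33% = 90%.
Chain via Highfield Pharma AG → Halcyon Industries Corp. (R3): 82% × 81% × 18% = 11.9556% of Beacon Holdings Ltd.
Chain via Summit Energy Co. → Vantage Group plc (R3): 90% × 44% × 29% = 11.484% of Beacon Holdings Ltd.
Direct interest in Beacon Holdings Ltd: 16%.
Aggregating (R1): 11.9556% + 11.484% + 16% = 39.4396%.
39.4396% falls short of the 50% threshold by 10.5604 percentage points.

10.5604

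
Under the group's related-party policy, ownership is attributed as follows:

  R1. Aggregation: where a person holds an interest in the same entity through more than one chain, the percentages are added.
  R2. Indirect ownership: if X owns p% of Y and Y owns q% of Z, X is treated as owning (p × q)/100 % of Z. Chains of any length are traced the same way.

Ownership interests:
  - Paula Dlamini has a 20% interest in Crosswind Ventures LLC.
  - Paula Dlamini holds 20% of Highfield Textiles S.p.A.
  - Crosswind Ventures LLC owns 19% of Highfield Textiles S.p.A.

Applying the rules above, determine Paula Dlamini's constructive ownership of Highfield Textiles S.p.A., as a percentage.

Chain via Crosswind Ventures LLC (R2): 20% × 19% = 3.8% of Highfield Textiles S.p.A.
Direct interest in Highfield Textiles S.p.A: 20%.
Aggregating (R1): 3.8% + 20% = 23.8%.

23.8%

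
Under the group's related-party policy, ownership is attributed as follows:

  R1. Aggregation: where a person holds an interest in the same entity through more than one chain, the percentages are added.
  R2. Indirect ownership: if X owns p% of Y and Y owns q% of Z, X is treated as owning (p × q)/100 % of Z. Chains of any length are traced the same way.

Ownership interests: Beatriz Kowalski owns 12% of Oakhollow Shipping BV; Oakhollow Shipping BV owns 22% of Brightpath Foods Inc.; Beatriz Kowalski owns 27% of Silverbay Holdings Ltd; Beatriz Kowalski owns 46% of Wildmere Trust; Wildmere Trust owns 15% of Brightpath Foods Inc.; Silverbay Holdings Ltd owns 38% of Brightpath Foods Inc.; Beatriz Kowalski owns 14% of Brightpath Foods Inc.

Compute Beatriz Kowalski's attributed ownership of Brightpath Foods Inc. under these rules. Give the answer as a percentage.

33.8%

Chain via Wildmere Trust (R2): 46% × 15% = 6.9% of Brightpath Foods Inc.
Chain via Oakhollow Shipping BV (R2): 12% × 22% = 2.64% of Brightpath Foods Inc.
Chain via Silverbay Holdings Ltd (R2): 27% × 38% = 10.26% of Brightpath Foods Inc.
Direct interest in Brightpath Foods Inc: 14%.
Aggregating (R1): 6.9% + 2.64% + 10.26% + 14% = 33.8%.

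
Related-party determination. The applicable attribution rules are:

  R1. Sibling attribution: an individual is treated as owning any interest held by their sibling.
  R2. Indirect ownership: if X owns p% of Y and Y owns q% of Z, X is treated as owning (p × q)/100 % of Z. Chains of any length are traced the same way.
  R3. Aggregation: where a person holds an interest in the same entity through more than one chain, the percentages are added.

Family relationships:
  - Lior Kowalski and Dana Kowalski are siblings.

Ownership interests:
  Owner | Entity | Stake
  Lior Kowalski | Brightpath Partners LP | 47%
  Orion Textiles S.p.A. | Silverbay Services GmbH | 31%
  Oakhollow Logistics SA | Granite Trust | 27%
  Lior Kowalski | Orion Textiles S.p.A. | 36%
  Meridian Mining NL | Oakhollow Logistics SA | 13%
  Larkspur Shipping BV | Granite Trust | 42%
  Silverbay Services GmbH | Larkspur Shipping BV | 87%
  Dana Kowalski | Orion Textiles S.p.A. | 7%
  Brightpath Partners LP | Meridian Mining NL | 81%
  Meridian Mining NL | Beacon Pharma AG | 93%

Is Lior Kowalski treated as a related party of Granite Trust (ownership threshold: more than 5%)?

Yes

By sibling attribution (R1), Lior Kowalski is treated as also owning Dana Kowalski's interest in Orion Textiles S.p.A, giving 36% + 7% = 43%.
Chain via Orion Textiles S.p.A. → Silverbay Services GmbH → Larkspur Shipping BV (R2): 43% × 31% × 87% × 42% = 4.870782% of Granite Trust.
Chain via Brightpath Partners LP → Meridian Mining NL → Oakhollow Logistics SA (R2): 47% × 81% × 13% × 27% = 1.336257% of Granite Trust.
Aggregating (R3): 4.870782% + 1.336257% = 6.207039%.
6.207039% exceeds the 5% threshold, so Lior is a related party to Granite Trust.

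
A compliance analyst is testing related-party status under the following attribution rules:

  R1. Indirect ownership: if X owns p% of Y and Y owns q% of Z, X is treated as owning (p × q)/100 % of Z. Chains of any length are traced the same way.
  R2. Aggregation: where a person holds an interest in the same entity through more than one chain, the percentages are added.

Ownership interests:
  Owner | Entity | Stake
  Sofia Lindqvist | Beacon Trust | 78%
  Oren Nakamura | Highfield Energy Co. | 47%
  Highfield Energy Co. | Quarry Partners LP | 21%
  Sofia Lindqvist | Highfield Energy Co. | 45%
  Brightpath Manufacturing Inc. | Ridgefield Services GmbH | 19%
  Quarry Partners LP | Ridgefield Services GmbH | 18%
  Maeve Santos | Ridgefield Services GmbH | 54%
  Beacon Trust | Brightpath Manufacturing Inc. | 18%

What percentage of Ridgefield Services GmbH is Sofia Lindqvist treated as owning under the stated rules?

4.3686%

Chain via Highfield Energy Co. → Quarry Partners LP (R1): 45% × 21% × 18% = 1.701% of Ridgefield Services GmbH.
Chain via Beacon Trust → Brightpath Manufacturing Inc. (R1): 78% × 18% × 19% = 2.6676% of Ridgefield Services GmbH.
Aggregating (R2): 1.701% + 2.6676% = 4.3686%.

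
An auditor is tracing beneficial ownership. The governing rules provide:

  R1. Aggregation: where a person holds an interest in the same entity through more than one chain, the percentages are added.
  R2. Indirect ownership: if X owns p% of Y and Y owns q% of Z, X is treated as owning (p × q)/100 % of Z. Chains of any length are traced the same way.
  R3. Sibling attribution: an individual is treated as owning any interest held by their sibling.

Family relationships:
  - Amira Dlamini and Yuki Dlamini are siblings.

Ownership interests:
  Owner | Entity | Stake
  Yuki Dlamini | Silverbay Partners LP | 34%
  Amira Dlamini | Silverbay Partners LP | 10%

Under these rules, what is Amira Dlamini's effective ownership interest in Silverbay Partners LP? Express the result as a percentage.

By sibling attribution (R3), Amira Dlamini is treated as also owning Yuki Dlamini's interest in Silverbay Partners LP, giving 10% + 34% = 44%.
Direct interest in Silverbay Partners LP: 44%.

44%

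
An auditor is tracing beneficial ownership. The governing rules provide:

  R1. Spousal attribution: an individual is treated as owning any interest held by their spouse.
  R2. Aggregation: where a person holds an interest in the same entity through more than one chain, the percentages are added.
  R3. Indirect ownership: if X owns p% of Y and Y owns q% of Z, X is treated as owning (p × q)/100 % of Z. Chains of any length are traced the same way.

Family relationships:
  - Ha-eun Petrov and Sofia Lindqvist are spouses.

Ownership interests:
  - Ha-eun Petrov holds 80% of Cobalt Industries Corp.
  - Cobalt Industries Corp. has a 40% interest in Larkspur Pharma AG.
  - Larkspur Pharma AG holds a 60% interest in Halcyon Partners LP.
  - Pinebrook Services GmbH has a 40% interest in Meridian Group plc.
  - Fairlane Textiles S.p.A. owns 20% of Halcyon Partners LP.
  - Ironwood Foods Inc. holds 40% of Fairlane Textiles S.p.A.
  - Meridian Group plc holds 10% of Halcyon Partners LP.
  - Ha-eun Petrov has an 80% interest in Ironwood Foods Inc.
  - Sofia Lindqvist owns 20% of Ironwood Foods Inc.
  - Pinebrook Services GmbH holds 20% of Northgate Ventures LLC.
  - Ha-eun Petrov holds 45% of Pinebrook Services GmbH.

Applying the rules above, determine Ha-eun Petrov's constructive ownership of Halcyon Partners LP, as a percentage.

29%

By spousal attribution (R1), Ha-eun Petrov is treated as also owning Sofia Lindqvist's interest in Ironwood Foods Inc, giving 80% + 20% = 100%.
Chain via Ironwood Foods Inc. → Fairlane Textiles S.p.A. (R3): 100% × 40% × 20% = 8% of Halcyon Partners LP.
Chain via Cobalt Industries Corp. → Larkspur Pharma AG (R3): 80% × 40% × 60% = 19.2% of Halcyon Partners LP.
Chain via Pinebrook Services GmbH → Meridian Group plc (R3): 45% × 40% × 10% = 1.8% of Halcyon Partners LP.
Aggregating (R2): 8% + 19.2% + 1.8% = 29%.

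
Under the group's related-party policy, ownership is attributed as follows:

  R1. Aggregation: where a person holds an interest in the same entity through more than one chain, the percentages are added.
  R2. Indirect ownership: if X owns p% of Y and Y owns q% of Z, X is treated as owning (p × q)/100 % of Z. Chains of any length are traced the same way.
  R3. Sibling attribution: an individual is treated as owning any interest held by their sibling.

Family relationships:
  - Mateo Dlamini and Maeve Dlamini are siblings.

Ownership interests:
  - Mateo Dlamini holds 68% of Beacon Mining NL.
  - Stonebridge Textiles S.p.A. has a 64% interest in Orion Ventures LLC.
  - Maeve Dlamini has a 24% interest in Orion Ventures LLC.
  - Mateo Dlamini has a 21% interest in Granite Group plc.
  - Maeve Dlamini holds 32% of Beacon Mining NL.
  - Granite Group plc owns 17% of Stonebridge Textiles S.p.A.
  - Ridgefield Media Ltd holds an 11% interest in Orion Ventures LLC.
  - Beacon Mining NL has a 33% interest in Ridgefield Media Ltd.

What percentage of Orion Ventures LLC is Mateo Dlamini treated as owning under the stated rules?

29.9148%

By sibling attribution (R3), Mateo Dlamini is treated as also owning Maeve Dlamini's interest in Beacon Mining NL, giving 68% + 32% = 100%.
By sibling attribution (R3), Mateo Dlamini is treated as owning Maeve Dlamini's 24% interest in Orion Ventures LLC.
Chain via Granite Group plc → Stonebridge Textiles S.p.A. (R2): 21% × 17% × 64% = 2.2848% of Orion Ventures LLC.
Chain via Beacon Mining NL → Ridgefield Media Ltd (R2): 100% × 33% × 11% = 3.63% of Orion Ventures LLC.
Direct interest in Orion Ventures LLC: 24%.
Aggregating (R1): 2.2848% + 3.63% + 24% = 29.9148%.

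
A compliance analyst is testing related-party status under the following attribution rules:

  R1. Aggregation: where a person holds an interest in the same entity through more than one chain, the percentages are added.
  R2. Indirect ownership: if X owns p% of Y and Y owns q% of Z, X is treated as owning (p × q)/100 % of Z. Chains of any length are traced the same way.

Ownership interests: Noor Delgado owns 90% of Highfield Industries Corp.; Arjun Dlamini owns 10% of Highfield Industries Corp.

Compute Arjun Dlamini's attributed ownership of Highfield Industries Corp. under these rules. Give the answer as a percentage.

Direct interest in Highfield Industries Corp: 10%.

10%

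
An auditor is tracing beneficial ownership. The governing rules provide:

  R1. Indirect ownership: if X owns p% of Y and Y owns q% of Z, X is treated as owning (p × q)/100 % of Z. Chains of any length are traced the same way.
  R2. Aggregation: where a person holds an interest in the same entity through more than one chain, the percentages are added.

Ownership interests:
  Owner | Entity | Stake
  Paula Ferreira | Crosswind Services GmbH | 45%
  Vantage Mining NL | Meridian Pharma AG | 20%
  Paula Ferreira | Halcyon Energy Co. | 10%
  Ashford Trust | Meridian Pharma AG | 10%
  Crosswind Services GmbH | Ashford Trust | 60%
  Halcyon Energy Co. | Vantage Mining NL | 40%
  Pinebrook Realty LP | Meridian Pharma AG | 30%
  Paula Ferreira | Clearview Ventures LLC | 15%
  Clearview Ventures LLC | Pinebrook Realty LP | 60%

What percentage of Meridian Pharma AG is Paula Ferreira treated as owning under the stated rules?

6.2%

Chain via Halcyon Energy Co. → Vantage Mining NL (R1): 10% × 40% × 20% = 0.8% of Meridian Pharma AG.
Chain via Clearview Ventures LLC → Pinebrook Realty LP (R1): 15% × 60% × 30% = 2.7% of Meridian Pharma AG.
Chain via Crosswind Services GmbH → Ashford Trust (R1): 45% × 60% × 10% = 2.7% of Meridian Pharma AG.
Aggregating (R2): 0.8% + 2.7% + 2.7% = 6.2%.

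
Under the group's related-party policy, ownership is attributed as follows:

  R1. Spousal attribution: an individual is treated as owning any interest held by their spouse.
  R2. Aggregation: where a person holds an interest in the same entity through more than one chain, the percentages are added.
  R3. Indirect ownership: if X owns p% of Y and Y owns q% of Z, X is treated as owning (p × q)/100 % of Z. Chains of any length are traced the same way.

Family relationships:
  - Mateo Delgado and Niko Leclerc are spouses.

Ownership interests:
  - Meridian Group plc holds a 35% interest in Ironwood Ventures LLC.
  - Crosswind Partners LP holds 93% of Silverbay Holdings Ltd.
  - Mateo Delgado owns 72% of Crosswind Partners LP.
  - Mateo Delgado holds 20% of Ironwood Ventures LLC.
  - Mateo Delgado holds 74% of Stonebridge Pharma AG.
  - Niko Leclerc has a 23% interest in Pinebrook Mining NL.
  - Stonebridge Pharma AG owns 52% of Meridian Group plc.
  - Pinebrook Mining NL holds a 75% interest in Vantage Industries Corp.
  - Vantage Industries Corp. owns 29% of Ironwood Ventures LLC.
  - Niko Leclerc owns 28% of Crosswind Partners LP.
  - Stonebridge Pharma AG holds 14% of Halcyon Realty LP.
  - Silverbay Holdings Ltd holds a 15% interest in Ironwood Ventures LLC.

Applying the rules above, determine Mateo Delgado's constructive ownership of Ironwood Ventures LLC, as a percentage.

By spousal attribution (R1), Mateo Delgado is treated as also owning Niko Leclerc's interest in Crosswind Partners LP, giving 72% + 28% = 100%.
By spousal attribution (R1), Mateo Delgado is treated as owning Niko Leclerc's 23% interest in Pinebrook Mining NL.
Chain via Crosswind Partners LP → Silverbay Holdings Ltd (R3): 100% × 93% × 15% = 13.95% of Ironwood Ventures LLC.
Chain via Stonebridge Pharma AG → Meridian Group plc (R3): 74% × 52% × 35% = 13.468% of Ironwood Ventures LLC.
Direct interest in Ironwood Ventures LLC: 20%.
Chain via Pinebrook Mining NL → Vantage Industries Corp. (R3): 23% × 75% × 29% = 5.0025% of Ironwood Ventures LLC.
Aggregating (R2): 13.95% + 13.468% + 20% + 5.0025% = 52.4205%.

52.4205%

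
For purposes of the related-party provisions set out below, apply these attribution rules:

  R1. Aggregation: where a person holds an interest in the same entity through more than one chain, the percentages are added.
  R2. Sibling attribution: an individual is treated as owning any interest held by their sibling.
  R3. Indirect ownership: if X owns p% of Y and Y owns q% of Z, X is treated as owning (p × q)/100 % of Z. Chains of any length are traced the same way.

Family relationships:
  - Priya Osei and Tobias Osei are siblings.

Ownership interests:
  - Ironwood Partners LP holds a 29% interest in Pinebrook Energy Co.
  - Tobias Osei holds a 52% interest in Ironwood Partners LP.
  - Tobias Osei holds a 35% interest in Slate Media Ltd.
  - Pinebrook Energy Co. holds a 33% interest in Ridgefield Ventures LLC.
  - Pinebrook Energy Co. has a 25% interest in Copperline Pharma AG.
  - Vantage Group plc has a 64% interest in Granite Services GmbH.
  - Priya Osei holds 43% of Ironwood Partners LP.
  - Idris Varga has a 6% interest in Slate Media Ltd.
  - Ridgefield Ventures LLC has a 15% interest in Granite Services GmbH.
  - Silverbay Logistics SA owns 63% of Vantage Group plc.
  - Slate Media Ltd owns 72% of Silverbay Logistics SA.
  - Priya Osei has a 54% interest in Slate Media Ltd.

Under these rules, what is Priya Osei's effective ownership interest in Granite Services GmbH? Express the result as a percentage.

By sibling attribution (R2), Priya Osei is treated as also owning Tobias Osei's interest in Ironwood Partners LP, giving 43% + 52% = 95%.
By sibling attribution (R2), Priya Osei is treated as also owning Tobias Osei's interest in Slate Media Ltd, giving 54% + 35% = 89%.
Chain via Ironwood Partners LP → Pinebrook Energy Co. → Ridgefield Ventures LLC (R3): 95% × 29% × 33% × 15% = 1.363725% of Granite Services GmbH.
Chain via Slate Media Ltd → Silverbay Logistics SA → Vantage Group plc (R3): 89% × 72% × 63% × 64% = 25.837056% of Granite Services GmbH.
Aggregating (R1): 1.363725% + 25.837056% = 27.200781%.

27.200781%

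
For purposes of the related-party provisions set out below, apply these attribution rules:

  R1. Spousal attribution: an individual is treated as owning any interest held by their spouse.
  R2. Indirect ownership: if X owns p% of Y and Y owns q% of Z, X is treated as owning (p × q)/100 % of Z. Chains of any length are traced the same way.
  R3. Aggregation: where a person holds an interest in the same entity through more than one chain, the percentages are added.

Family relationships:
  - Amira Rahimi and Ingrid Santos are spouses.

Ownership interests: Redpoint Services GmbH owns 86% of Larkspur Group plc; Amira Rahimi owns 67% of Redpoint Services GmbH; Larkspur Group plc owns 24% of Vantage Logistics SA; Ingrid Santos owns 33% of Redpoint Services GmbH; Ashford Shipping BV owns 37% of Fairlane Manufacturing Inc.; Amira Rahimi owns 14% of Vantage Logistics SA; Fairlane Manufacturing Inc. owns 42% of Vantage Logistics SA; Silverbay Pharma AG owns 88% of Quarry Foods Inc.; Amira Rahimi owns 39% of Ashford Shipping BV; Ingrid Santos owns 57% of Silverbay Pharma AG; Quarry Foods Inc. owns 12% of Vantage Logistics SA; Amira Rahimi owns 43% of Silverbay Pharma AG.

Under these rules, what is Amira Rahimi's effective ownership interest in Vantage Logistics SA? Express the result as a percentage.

By spousal attribution (R1), Amira Rahimi is treated as also owning Ingrid Santos's interest in Silverbay Pharma AG, giving 43% + 57% = 100%.
By spousal attribution (R1), Amira Rahimi is treated as also owning Ingrid Santos's interest in Redpoint Services GmbH, giving 67% + 33% = 100%.
Chain via Silverbay Pharma AG → Quarry Foods Inc. (R2): 100% × 88% × 12% = 10.56% of Vantage Logistics SA.
Chain via Redpoint Services GmbH → Larkspur Group plc (R2): 100% × 86% × 24% = 20.64% of Vantage Logistics SA.
Chain via Ashford Shipping BV → Fairlane Manufacturing Inc. (R2): 39% × 37% × 42% = 6.0606% of Vantage Logistics SA.
Direct interest in Vantage Logistics SA: 14%.
Aggregating (R3): 10.56% + 20.64% + 6.0606% + 14% = 51.2606%.

51.2606%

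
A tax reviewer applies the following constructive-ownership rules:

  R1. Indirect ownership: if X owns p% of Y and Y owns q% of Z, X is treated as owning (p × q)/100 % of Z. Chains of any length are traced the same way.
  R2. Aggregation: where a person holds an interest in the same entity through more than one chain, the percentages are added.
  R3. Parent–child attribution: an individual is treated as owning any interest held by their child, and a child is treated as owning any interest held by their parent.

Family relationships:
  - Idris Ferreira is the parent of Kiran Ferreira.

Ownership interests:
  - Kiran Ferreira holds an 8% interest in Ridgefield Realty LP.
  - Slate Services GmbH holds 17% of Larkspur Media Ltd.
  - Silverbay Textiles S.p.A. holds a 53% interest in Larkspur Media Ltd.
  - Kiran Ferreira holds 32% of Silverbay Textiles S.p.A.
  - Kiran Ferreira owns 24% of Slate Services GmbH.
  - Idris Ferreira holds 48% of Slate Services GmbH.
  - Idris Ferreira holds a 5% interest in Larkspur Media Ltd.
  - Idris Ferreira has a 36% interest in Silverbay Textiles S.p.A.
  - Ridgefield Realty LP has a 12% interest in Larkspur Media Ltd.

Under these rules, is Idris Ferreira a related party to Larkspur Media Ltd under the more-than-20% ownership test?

By parent–child attribution (R3), Idris Ferreira is treated as also owning Kiran Ferreira's interest in Silverbay Textiles S.p.A, giving 36% + 32% = 68%.
By parent–child attribution (R3), Idris Ferreira is treated as also owning Kiran Ferreira's interest in Slate Services GmbH, giving 48% + 24% = 72%.
By parent–child attribution (R3), Idris Ferreira is treated as owning Kiran Ferreira's 8% interest in Ridgefield Realty LP.
Chain via Silverbay Textiles S.p.A. (R1): 68% × 53% = 36.04% of Larkspur Media Ltd.
Chain via Slate Services GmbH (R1): 72% × 17% = 12.24% of Larkspur Media Ltd.
Direct interest in Larkspur Media Ltd: 5%.
Chain via Ridgefield Realty LP (R1): 8% × 12% = 0.96% of Larkspur Media Ltd.
Aggregating (R2): 36.04% + 12.24% + 5% + 0.96% = 54.24%.
54.24% exceeds the 20% threshold, so Idris is a related party to Larkspur Media Ltd.

Yes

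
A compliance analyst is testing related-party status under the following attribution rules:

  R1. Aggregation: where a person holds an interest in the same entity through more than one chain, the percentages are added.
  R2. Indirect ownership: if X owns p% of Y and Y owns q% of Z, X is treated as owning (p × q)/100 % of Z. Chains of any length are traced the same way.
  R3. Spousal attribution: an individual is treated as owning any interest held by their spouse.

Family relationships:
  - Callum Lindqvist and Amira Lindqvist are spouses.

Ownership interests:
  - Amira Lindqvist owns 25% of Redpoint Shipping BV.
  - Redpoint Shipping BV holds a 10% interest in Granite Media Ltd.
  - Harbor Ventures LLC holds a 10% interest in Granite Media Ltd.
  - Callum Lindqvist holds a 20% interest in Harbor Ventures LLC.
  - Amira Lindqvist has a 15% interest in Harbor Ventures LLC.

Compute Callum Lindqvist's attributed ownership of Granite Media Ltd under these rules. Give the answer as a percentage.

6%

By spousal attribution (R3), Callum Lindqvist is treated as also owning Amira Lindqvist's interest in Harbor Ventures LLC, giving 20% + 15% = 35%.
By spousal attribution (R3), Callum Lindqvist is treated as owning Amira Lindqvist's 25% interest in Redpoint Shipping BV.
Chain via Harbor Ventures LLC (R2): 35% × 10% = 3.5% of Granite Media Ltd.
Chain via Redpoint Shipping BV (R2): 25% × 10% = 2.5% of Granite Media Ltd.
Aggregating (R1): 3.5% + 2.5% = 6%.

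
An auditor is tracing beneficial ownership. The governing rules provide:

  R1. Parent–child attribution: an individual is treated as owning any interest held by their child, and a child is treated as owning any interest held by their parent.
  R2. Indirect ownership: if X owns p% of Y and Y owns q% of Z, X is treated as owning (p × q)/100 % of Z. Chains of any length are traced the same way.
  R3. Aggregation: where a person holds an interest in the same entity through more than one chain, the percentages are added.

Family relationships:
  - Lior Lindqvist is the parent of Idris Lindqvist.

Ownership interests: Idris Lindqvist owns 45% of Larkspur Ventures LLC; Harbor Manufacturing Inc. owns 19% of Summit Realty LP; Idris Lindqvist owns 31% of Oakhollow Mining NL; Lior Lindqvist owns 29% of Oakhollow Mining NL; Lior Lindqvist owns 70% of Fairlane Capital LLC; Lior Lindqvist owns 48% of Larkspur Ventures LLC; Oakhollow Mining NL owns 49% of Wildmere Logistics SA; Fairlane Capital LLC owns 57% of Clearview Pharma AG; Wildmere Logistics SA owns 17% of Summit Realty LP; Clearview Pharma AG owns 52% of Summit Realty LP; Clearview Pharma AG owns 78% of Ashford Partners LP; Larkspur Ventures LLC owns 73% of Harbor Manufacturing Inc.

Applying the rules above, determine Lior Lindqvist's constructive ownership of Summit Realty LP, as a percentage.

By parent–child attribution (R1), Lior Lindqvist is treated as also owning Idris Lindqvist's interest in Larkspur Ventures LLC, giving 48% + 45% = 93%.
By parent–child attribution (R1), Lior Lindqvist is treated as also owning Idris Lindqvist's interest in Oakhollow Mining NL, giving 29% + 31% = 60%.
Chain via Larkspur Ventures LLC → Harbor Manufacturing Inc. (R2): 93% × 73% × 19% = 12.8991% of Summit Realty LP.
Chain via Fairlane Capital LLC → Clearview Pharma AG (R2): 70% × 57% × 52% = 20.748% of Summit Realty LP.
Chain via Oakhollow Mining NL → Wildmere Logistics SA (R2): 60% × 49% × 17% = 4.998% of Summit Realty LP.
Aggregating (R3): 12.8991% + 20.748% + 4.998% = 38.6451%.

38.6451%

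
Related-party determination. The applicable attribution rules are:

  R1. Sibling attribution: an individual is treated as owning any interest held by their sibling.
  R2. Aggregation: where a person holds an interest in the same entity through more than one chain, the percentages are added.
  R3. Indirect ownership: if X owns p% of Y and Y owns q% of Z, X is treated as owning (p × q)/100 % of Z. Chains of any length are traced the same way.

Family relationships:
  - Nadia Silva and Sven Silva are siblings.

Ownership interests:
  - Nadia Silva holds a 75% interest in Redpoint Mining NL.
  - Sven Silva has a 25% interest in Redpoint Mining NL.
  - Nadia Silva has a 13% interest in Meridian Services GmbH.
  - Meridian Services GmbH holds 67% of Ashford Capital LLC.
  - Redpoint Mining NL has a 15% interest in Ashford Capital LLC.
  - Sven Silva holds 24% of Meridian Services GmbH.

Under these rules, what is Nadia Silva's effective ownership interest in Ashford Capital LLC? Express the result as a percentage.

By sibling attribution (R1), Nadia Silva is treated as also owning Sven Silva's interest in Meridian Services GmbH, giving 13% + 24% = 37%.
By sibling attribution (R1), Nadia Silva is treated as also owning Sven Silva's interest in Redpoint Mining NL, giving 75% + 25% = 100%.
Chain via Meridian Services GmbH (R3): 37% × 67% = 24.79% of Ashford Capital LLC.
Chain via Redpoint Mining NL (R3): 100% × 15% = 15% of Ashford Capital LLC.
Aggregating (R2): 24.79% + 15% = 39.79%.

39.79%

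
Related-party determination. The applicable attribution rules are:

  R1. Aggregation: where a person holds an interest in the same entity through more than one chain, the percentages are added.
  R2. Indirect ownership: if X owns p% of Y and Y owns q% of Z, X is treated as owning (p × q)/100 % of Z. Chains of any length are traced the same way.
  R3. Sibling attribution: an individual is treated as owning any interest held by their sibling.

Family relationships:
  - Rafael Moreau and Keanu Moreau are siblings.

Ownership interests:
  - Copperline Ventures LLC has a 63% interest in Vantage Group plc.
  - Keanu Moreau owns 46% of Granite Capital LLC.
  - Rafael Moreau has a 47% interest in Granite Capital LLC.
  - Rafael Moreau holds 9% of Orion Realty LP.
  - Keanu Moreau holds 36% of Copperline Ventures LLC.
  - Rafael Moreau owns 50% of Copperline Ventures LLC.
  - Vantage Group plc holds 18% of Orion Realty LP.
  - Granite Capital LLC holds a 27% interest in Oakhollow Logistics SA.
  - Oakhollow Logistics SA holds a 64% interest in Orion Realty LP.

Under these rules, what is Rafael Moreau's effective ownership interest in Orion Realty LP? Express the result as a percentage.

34.8228%

By sibling attribution (R3), Rafael Moreau is treated as also owning Keanu Moreau's interest in Granite Capital LLC, giving 47% + 46% = 93%.
By sibling attribution (R3), Rafael Moreau is treated as also owning Keanu Moreau's interest in Copperline Ventures LLC, giving 50% + 36% = 86%.
Chain via Granite Capital LLC → Oakhollow Logistics SA (R2): 93% × 27% × 64% = 16.0704% of Orion Realty LP.
Chain via Copperline Ventures LLC → Vantage Group plc (R2): 86% × 63% × 18% = 9.7524% of Orion Realty LP.
Direct interest in Orion Realty LP: 9%.
Aggregating (R1): 16.0704% + 9.7524% + 9% = 34.8228%.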